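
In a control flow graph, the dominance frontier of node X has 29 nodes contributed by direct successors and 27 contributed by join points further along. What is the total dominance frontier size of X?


DF(X) = direct successor contributions + join point contributions
= 29 + 27 = 56

56


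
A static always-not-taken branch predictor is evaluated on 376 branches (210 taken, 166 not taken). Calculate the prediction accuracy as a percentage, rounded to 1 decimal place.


Predictor: always-not-taken
Correct predictions = 166
Accuracy = 166 / 376 * 100 = 44.1%

44.1


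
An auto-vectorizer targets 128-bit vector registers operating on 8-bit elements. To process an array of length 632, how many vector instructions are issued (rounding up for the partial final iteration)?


Width = 128 / 8 = 16 elements per vector op
Iterations = ceil(632 / 16) = 40

40


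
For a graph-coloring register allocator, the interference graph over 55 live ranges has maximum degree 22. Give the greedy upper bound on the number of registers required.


Greedy coloring never needs more than (max_degree + 1) colors: when coloring a vertex, at most max_degree neighbors are already colored.
Upper bound = 22 + 1 = 23

23


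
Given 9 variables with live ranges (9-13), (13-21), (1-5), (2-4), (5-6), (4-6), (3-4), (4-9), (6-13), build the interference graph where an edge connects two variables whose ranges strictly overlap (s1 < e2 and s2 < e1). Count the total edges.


Check all pairs for overlapping intervals.
Two intervals (s1,e1) and (s2,e2) overlap if s1 < e2 and s2 < e1.
v0 (9-13) vs v1..v8: overlaps v8 -> 1
v1 (13-21) vs v2..v8: overlaps none -> 0
v2 (1-5) vs v3..v8: overlaps v3, v5, v6, v7 -> 4
v3 (2-4) vs v4..v8: overlaps v6 -> 1
v4 (5-6) vs v5..v8: overlaps v5, v7 -> 2
v5 (4-6) vs v6..v8: overlaps v7 -> 1
v6 (3-4) vs v7..v8: overlaps none -> 0
v7 (4-9) vs v8: overlaps v8 -> 1
Total overlapping pairs = 1 + 0 + 4 + 1 + 2 + 1 + 0 + 1 = 10

10


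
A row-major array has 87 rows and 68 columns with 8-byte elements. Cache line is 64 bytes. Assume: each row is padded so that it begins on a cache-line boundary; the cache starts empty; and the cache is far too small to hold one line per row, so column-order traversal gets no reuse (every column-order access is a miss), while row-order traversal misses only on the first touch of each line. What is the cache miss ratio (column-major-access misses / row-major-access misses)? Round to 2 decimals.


Each row occupies 68 * 8 = 544 bytes and starts on a line boundary, so it spans ceil(544 / 64) = 9 cache lines.
Row-major traversal misses (one per line touched): 87 * ceil(68 * 8 / 64) = 783
Column-major traversal misses (no reuse, every access misses): 87 * 68 = 5916
Ratio = 5916 / 783 = 7.56

7.56


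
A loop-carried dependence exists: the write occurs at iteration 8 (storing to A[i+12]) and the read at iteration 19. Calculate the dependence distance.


Distance = read iteration - write iteration
= 19 - 8 = 11

11


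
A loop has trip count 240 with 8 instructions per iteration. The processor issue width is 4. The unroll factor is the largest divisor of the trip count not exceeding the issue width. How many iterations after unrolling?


Largest divisor of 240 <= 4 is 4
New iterations = 240 / 4 = 60

60


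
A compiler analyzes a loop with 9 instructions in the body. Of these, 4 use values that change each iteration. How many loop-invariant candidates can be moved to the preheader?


Invariant candidates = total - loop-dependent
= 9 - 4 = 5

5


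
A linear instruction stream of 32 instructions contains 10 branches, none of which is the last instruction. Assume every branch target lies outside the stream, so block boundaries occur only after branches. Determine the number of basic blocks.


With no in-sequence branch targets, the leaders are the first instruction plus the instruction after each branch.
Number of basic blocks = branches + 1
= 10 + 1 = 11

11


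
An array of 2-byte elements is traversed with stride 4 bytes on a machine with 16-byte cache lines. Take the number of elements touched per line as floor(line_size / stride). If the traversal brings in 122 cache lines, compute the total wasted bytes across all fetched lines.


Elements per line = floor(16 / 4) = 4
Bytes used per line = 4 * 2 = 8
Wasted per line = 16 - 8 = 8
Total wasted = 8 * 122 = 976

976


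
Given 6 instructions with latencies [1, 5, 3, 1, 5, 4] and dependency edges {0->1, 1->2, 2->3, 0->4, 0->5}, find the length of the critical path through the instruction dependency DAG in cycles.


Compute longest path through dependency graph: dist(Ik) = max over predecessors of dist + latency(Ik).
dist(I0) = latency 1 = 1
dist(I1) = dist(I0) + 5 = 1 + 5 = 6
dist(I2) = dist(I1) + 3 = 6 + 3 = 9
dist(I3) = dist(I2) + 1 = 9 + 1 = 10
dist(I4) = dist(I0) + 5 = 1 + 5 = 6
dist(I5) = dist(I0) + 4 = 1 + 4 = 5
Critical path = max dist = 10

10


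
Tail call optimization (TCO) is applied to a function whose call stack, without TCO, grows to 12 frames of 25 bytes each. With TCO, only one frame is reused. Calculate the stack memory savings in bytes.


Without TCO: 12 * 25 = 300 bytes
With TCO: reuse 1 frame = 25 bytes
Savings = 300 - 25 = 275

275


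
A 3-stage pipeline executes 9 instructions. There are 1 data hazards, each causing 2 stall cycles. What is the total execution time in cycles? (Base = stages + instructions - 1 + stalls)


Base cycles = 3 + 9 - 1 = 11
Total stalls = 1 * 2 = 2
Total = 11 + 2 = 13

13


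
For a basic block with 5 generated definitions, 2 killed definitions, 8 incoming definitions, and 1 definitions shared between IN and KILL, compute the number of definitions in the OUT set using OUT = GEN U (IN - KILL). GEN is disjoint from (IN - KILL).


IN - KILL: 8 - 1 = 7 surviving definitions
OUT = GEN + surviving = 5 + 7 = 12

12


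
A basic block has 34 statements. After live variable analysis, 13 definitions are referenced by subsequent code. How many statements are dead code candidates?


Dead code = total statements - live definitions
= 34 - 13 = 21

21


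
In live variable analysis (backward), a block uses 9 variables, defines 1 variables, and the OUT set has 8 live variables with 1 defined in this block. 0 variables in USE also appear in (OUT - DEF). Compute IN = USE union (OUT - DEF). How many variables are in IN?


OUT - DEF: 8 - 1 = 7
|IN| = |USE| + |OUT - DEF| - |USE ∩ (OUT - DEF)| = 9 + 7 - 0 = 16

16


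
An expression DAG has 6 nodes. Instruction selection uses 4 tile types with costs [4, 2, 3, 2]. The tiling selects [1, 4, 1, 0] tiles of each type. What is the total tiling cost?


Total cost = sum(count_i * cost_i)
= 1*4 + 4*2 + 1*3 + 0*2
= 15

15


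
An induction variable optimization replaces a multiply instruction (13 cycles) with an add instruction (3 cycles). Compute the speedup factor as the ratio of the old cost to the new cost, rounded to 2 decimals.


Ratio = mult_cost / add_cost = 13 / 3 = 4.33

4.33


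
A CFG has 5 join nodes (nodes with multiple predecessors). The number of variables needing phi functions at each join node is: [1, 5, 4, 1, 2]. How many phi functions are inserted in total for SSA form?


Total phi functions = sum of phi functions at each join node
= 1 + 5 + 4 + 1 + 2 = 13

13


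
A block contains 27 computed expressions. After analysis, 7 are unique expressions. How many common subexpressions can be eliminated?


CSE count = total expressions - unique expressions
= 27 - 7 = 20

20


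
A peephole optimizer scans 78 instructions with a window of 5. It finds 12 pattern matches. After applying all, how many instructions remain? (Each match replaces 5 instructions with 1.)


Each match removes 4 instructions.
Total removed = 12 * 4 = 48
Remaining = 78 - 48 = 30

30


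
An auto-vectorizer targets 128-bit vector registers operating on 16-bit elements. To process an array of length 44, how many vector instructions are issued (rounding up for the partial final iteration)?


Width = 128 / 16 = 8 elements per vector op
Iterations = ceil(44 / 8) = 6

6


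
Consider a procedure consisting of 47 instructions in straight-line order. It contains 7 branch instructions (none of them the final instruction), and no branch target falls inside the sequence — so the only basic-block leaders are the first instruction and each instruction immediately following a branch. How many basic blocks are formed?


With no in-sequence branch targets, the leaders are the first instruction plus the instruction after each branch.
Number of basic blocks = branches + 1
= 7 + 1 = 8

8


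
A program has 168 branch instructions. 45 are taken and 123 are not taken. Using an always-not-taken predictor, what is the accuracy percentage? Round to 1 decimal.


Predictor: always-not-taken
Correct predictions = 123
Accuracy = 123 / 168 * 100 = 73.2%

73.2


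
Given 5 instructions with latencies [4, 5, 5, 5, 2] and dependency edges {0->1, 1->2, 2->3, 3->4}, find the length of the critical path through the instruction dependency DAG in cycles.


Compute longest path through dependency graph: dist(Ik) = max over predecessors of dist + latency(Ik).
dist(I0) = latency 4 = 4
dist(I1) = dist(I0) + 5 = 4 + 5 = 9
dist(I2) = dist(I1) + 5 = 9 + 5 = 14
dist(I3) = dist(I2) + 5 = 14 + 5 = 19
dist(I4) = dist(I3) + 2 = 19 + 2 = 21
Critical path = max dist = 21

21


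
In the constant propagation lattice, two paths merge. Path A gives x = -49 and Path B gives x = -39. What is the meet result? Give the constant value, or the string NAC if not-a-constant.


Meet operation: if both paths give the same constant, result is that constant; if they differ, result is NAC (not-a-constant).
Path A: -49, Path B: -39 -> differ
Result: not-a-constant -> NAC

NAC


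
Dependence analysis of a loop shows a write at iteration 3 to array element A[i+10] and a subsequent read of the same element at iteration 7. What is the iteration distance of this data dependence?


Distance = read iteration - write iteration
= 7 - 3 = 4

4


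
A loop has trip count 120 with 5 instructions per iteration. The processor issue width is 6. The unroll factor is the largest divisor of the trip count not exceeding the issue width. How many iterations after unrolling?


Largest divisor of 120 <= 6 is 6
New iterations = 120 / 6 = 20

20


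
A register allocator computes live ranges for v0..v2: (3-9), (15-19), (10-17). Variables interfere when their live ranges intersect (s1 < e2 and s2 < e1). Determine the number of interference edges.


Check all pairs for overlapping intervals.
Two intervals (s1,e1) and (s2,e2) overlap if s1 < e2 and s2 < e1.
v0 (3-9) vs v1..v2: overlaps none -> 0
v1 (15-19) vs v2: overlaps v2 -> 1
Total overlapping pairs = 0 + 1 = 1

1


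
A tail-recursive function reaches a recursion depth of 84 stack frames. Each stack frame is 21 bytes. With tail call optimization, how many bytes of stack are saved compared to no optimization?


Without TCO: 84 * 21 = 1764 bytes
With TCO: reuse 1 frame = 21 bytes
Savings = 1764 - 21 = 1743

1743


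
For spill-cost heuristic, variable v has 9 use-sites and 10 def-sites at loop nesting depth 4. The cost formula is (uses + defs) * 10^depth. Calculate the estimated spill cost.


uses + defs = 9 + 10 = 19
10^4 = 10000
Spill cost = 19 * 10000 = 190000

190000


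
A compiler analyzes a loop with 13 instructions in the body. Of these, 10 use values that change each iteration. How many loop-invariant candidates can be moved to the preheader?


Invariant candidates = total - loop-dependent
= 13 - 10 = 3

3


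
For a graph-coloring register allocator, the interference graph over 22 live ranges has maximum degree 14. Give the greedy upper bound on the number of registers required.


Greedy coloring never needs more than (max_degree + 1) colors: when coloring a vertex, at most max_degree neighbors are already colored.
Upper bound = 14 + 1 = 15

15


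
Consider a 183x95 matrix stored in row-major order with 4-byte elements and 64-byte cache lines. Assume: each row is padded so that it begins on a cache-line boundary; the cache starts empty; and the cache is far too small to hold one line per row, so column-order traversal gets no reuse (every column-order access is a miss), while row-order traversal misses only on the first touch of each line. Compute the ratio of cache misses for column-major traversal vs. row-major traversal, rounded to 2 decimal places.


Each row occupies 95 * 4 = 380 bytes and starts on a line boundary, so it spans ceil(380 / 64) = 6 cache lines.
Row-major traversal misses (one per line touched): 183 * ceil(95 * 4 / 64) = 1098
Column-major traversal misses (no reuse, every access misses): 183 * 95 = 17385
Ratio = 17385 / 1098 = 15.83

15.83


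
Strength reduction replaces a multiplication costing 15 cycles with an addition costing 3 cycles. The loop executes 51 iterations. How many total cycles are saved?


Per-iteration saving = 15 - 3 = 12
Total saved = 51 * 12 = 612

612


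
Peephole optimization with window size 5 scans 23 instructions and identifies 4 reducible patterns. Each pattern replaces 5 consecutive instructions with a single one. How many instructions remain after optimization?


Each match removes 4 instructions.
Total removed = 4 * 4 = 16
Remaining = 23 - 16 = 7

7


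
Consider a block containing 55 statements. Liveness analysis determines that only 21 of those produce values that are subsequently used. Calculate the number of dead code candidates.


Dead code = total statements - live definitions
= 55 - 21 = 34

34


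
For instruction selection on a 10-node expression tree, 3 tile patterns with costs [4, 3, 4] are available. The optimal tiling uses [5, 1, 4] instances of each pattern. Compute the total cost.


Total cost = sum(count_i * cost_i)
= 5*4 + 1*3 + 4*4
= 39

39


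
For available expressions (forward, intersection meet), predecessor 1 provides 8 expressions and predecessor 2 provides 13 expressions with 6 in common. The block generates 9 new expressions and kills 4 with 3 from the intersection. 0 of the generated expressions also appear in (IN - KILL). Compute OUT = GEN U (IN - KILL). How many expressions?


IN = intersection of predecessors = 6
IN - KILL = 6 - 3 = 3
|OUT| = |GEN| + |IN - KILL| - |GEN ∩ (IN - KILL)| = 9 + 3 - 0 = 12

12


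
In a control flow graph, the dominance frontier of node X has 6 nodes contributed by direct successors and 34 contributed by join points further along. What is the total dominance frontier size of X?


DF(X) = direct successor contributions + join point contributions
= 6 + 34 = 40

40


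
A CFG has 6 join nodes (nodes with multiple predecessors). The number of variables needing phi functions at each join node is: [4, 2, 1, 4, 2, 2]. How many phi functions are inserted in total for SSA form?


Total phi functions = sum of phi functions at each join node
= 4 + 2 + 1 + 4 + 2 + 2 = 15

15


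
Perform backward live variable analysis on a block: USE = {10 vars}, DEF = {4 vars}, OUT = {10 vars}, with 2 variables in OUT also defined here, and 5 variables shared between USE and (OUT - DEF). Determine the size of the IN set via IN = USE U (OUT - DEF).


OUT - DEF: 10 - 2 = 8
|IN| = |USE| + |OUT - DEF| - |USE ∩ (OUT - DEF)| = 10 + 8 - 5 = 13

13


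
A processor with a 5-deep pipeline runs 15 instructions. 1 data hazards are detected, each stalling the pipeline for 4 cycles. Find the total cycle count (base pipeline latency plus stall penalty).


Base cycles = 5 + 15 - 1 = 19
Total stalls = 1 * 4 = 4
Total = 19 + 4 = 23

23


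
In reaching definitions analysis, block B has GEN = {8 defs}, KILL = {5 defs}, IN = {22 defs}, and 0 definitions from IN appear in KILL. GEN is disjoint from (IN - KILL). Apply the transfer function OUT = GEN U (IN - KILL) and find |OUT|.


IN - KILL: 22 - 0 = 22 surviving definitions
OUT = GEN + surviving = 8 + 22 = 30

30


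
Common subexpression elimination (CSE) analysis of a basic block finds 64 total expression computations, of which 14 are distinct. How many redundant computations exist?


CSE count = total expressions - unique expressions
= 64 - 14 = 50

50


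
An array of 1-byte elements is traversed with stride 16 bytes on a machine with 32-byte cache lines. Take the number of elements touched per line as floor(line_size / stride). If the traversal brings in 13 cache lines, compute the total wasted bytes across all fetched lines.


Elements per line = floor(32 / 16) = 2
Bytes used per line = 2 * 1 = 2
Wasted per line = 32 - 2 = 30
Total wasted = 30 * 13 = 390

390


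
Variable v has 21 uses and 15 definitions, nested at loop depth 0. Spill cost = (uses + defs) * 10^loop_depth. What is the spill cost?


uses + defs = 21 + 15 = 36
10^0 = 1
Spill cost = 36 * 1 = 36

36


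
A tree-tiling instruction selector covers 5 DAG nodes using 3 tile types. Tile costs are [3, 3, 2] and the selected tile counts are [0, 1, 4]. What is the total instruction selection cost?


Total cost = sum(count_i * cost_i)
= 0*3 + 1*3 + 4*2
= 11

11


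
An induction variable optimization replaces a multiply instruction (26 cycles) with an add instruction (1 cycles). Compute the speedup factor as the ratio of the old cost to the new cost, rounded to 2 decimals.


Ratio = mult_cost / add_cost = 26 / 1 = 26.0

26.0


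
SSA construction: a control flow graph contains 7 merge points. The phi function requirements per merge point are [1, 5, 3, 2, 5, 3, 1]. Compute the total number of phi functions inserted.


Total phi functions = sum of phi functions at each join node
= 1 + 5 + 3 + 2 + 5 + 3 + 1 = 20

20


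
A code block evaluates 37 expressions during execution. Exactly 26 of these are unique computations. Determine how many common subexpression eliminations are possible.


CSE count = total expressions - unique expressions
= 37 - 26 = 11

11


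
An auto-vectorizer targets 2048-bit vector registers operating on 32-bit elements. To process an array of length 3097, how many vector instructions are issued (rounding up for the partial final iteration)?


Width = 2048 / 32 = 64 elements per vector op
Iterations = ceil(3097 / 64) = 49

49


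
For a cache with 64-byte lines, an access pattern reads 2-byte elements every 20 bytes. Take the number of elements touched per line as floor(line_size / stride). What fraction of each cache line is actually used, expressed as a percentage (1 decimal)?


Elements per cache line = floor(64 / 20) = 3
Bytes used = 3 * 2 = 6
Utilization = 6 / 64 * 100 = 9.4%

9.4


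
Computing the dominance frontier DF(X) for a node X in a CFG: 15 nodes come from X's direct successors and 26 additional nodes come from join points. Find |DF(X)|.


DF(X) = direct successor contributions + join point contributions
= 15 + 26 = 41

41


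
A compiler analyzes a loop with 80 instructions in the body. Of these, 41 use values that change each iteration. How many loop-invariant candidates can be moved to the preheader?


Invariant candidates = total - loop-dependent
= 80 - 41 = 39

39


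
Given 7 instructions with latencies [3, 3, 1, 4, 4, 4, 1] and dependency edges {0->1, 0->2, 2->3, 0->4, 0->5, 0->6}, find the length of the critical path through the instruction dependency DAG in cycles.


Compute longest path through dependency graph: dist(Ik) = max over predecessors of dist + latency(Ik).
dist(I0) = latency 3 = 3
dist(I1) = dist(I0) + 3 = 3 + 3 = 6
dist(I2) = dist(I0) + 1 = 3 + 1 = 4
dist(I3) = dist(I2) + 4 = 4 + 4 = 8
dist(I4) = dist(I0) + 4 = 3 + 4 = 7
dist(I5) = dist(I0) + 4 = 3 + 4 = 7
dist(I6) = dist(I0) + 1 = 3 + 1 = 4
Critical path = max dist = 8

8


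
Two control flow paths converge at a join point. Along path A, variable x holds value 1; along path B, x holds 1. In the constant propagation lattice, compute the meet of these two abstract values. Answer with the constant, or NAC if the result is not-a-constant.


Meet operation: if both paths give the same constant, result is that constant; if they differ, result is NAC (not-a-constant).
Path A: 1, Path B: 1 -> equal
Result: constant -> 1

1


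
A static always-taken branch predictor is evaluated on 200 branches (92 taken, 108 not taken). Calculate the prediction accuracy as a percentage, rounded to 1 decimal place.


Predictor: always-taken
Correct predictions = 92
Accuracy = 92 / 200 * 100 = 46.0%

46.0


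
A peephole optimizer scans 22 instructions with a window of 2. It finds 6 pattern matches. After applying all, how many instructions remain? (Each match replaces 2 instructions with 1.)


Each match removes 1 instructions.
Total removed = 6 * 1 = 6
Remaining = 22 - 6 = 16

16


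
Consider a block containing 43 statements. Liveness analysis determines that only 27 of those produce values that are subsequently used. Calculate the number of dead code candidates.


Dead code = total statements - live definitions
= 43 - 27 = 16

16


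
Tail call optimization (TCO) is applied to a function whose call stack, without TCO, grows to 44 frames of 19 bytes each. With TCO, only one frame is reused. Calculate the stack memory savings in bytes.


Without TCO: 44 * 19 = 836 bytes
With TCO: reuse 1 frame = 19 bytes
Savings = 836 - 19 = 817

817


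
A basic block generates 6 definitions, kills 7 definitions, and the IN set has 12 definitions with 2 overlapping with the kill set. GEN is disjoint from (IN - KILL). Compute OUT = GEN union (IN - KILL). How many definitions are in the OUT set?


IN - KILL: 12 - 2 = 10 surviving definitions
OUT = GEN + surviving = 6 + 10 = 16

16


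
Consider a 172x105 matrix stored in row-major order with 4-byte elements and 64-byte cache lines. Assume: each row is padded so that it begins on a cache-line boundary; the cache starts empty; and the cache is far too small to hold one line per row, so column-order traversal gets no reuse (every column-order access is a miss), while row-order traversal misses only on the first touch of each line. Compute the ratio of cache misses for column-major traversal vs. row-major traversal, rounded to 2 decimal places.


Each row occupies 105 * 4 = 420 bytes and starts on a line boundary, so it spans ceil(420 / 64) = 7 cache lines.
Row-major traversal misses (one per line touched): 172 * ceil(105 * 4 / 64) = 1204
Column-major traversal misses (no reuse, every access misses): 172 * 105 = 18060
Ratio = 18060 / 1204 = 15.0

15.0


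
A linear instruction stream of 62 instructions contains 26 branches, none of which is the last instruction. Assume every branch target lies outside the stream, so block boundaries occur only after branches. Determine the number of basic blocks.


With no in-sequence branch targets, the leaders are the first instruction plus the instruction after each branch.
Number of basic blocks = branches + 1
= 26 + 1 = 27

27


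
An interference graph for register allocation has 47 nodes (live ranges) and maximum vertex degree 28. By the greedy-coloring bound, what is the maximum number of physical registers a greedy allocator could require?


Greedy coloring never needs more than (max_degree + 1) colors: when coloring a vertex, at most max_degree neighbors are already colored.
Upper bound = 28 + 1 = 29

29


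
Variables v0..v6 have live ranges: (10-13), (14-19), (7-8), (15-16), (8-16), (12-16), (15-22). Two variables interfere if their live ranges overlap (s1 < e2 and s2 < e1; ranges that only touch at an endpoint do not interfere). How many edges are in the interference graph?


Check all pairs for overlapping intervals.
Two intervals (s1,e1) and (s2,e2) overlap if s1 < e2 and s2 < e1.
v0 (10-13) vs v1..v6: overlaps v4, v5 -> 2
v1 (14-19) vs v2..v6: overlaps v3, v4, v5, v6 -> 4
v2 (7-8) vs v3..v6: overlaps none -> 0
v3 (15-16) vs v4..v6: overlaps v4, v5, v6 -> 3
v4 (8-16) vs v5..v6: overlaps v5, v6 -> 2
v5 (12-16) vs v6: overlaps v6 -> 1
Total overlapping pairs = 2 + 4 + 0 + 3 + 2 + 1 = 12

12


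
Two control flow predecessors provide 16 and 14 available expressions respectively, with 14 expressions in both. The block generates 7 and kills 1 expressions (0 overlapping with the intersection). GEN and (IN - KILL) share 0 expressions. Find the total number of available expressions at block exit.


IN = intersection of predecessors = 14
IN - KILL = 14 - 0 = 14
|OUT| = |GEN| + |IN - KILL| - |GEN ∩ (IN - KILL)| = 7 + 14 - 0 = 21

21


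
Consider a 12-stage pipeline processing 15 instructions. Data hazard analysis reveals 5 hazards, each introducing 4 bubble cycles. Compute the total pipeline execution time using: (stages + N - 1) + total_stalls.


Base cycles = 12 + 15 - 1 = 26
Total stalls = 5 * 4 = 20
Total = 26 + 20 = 46

46


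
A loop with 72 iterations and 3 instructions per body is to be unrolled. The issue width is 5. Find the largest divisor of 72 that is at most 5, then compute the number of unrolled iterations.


Largest divisor of 72 <= 5 is 4
New iterations = 72 / 4 = 18

18


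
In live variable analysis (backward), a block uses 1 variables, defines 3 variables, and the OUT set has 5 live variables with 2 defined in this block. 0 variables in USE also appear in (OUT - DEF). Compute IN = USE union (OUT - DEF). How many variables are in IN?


OUT - DEF: 5 - 2 = 3
|IN| = |USE| + |OUT - DEF| - |USE ∩ (OUT - DEF)| = 1 + 3 - 0 = 4

4


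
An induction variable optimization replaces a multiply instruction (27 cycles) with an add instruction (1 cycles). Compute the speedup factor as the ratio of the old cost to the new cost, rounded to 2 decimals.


Ratio = mult_cost / add_cost = 27 / 1 = 27.0

27.0


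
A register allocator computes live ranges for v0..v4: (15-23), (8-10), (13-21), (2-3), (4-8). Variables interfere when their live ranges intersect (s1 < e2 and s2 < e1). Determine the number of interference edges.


Check all pairs for overlapping intervals.
Two intervals (s1,e1) and (s2,e2) overlap if s1 < e2 and s2 < e1.
v0 (15-23) vs v1..v4: overlaps v2 -> 1
v1 (8-10) vs v2..v4: overlaps none -> 0
v2 (13-21) vs v3..v4: overlaps none -> 0
v3 (2-3) vs v4: overlaps none -> 0
Total overlapping pairs = 1 + 0 + 0 + 0 = 1

1


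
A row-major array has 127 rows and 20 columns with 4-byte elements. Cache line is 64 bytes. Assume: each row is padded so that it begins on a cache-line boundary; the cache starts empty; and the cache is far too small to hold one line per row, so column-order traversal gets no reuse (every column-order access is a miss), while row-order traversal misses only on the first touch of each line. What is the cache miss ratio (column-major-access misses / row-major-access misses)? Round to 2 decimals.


Each row occupies 20 * 4 = 80 bytes and starts on a line boundary, so it spans ceil(80 / 64) = 2 cache lines.
Row-major traversal misses (one per line touched): 127 * ceil(20 * 4 / 64) = 254
Column-major traversal misses (no reuse, every access misses): 127 * 20 = 2540
Ratio = 2540 / 254 = 10.0

10.0


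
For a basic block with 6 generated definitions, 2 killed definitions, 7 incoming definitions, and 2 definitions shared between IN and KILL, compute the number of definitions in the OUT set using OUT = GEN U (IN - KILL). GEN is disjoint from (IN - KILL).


IN - KILL: 7 - 2 = 5 surviving definitions
OUT = GEN + surviving = 6 + 5 = 11

11


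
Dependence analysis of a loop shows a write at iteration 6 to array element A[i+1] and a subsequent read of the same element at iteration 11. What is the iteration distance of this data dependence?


Distance = read iteration - write iteration
= 11 - 6 = 5

5


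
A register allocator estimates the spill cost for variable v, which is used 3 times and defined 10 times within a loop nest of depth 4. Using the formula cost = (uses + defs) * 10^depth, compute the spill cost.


uses + defs = 3 + 10 = 13
10^4 = 10000
Spill cost = 13 * 10000 = 130000

130000


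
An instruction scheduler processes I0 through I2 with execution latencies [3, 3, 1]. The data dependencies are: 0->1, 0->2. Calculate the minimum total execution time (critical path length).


Compute longest path through dependency graph: dist(Ik) = max over predecessors of dist + latency(Ik).
dist(I0) = latency 3 = 3
dist(I1) = dist(I0) + 3 = 3 + 3 = 6
dist(I2) = dist(I0) + 1 = 3 + 1 = 4
Critical path = max dist = 6

6


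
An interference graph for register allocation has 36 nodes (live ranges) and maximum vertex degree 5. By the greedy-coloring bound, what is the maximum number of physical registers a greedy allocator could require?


Greedy coloring never needs more than (max_degree + 1) colors: when coloring a vertex, at most max_degree neighbors are already colored.
Upper bound = 5 + 1 = 6

6


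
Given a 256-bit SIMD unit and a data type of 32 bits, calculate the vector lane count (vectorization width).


Width = SIMD bits / data type bits
= 256 / 32 = 8

8


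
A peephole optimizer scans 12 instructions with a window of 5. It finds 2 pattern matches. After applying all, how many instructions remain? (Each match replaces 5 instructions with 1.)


Each match removes 4 instructions.
Total removed = 2 * 4 = 8
Remaining = 12 - 8 = 4

4


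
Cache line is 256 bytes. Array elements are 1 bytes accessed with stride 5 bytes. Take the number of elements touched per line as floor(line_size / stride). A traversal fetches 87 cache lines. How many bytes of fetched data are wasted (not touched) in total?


Elements per line = floor(256 / 5) = 51
Bytes used per line = 51 * 1 = 51
Wasted per line = 256 - 51 = 205
Total wasted = 205 * 87 = 17835

17835


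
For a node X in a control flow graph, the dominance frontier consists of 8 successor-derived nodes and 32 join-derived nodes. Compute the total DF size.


DF(X) = direct successor contributions + join point contributions
= 8 + 32 = 40

40


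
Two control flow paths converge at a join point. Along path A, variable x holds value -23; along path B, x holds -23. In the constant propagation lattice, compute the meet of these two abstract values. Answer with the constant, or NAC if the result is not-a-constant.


Meet operation: if both paths give the same constant, result is that constant; if they differ, result is NAC (not-a-constant).
Path A: -23, Path B: -23 -> equal
Result: constant -> -23

-23


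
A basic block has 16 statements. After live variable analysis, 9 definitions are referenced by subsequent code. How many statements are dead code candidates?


Dead code = total statements - live definitions
= 16 - 9 = 7

7


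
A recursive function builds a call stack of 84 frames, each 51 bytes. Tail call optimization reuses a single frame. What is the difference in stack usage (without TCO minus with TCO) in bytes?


Without TCO: 84 * 51 = 4284 bytes
With TCO: reuse 1 frame = 51 bytes
Savings = 4284 - 51 = 4233

4233


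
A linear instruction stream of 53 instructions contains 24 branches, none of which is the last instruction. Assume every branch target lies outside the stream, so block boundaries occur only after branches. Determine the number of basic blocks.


With no in-sequence branch targets, the leaders are the first instruction plus the instruction after each branch.
Number of basic blocks = branches + 1
= 24 + 1 = 25

25


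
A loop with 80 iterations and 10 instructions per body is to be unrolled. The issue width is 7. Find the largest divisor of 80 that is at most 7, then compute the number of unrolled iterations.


Largest divisor of 80 <= 7 is 5
New iterations = 80 / 5 = 16

16


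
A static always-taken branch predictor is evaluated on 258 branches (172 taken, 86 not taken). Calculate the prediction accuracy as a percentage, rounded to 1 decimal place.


Predictor: always-taken
Correct predictions = 172
Accuracy = 172 / 258 * 100 = 66.7%

66.7


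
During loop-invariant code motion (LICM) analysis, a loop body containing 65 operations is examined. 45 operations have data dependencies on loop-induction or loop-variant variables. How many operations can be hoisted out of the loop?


Invariant candidates = total - loop-dependent
= 65 - 45 = 20

20


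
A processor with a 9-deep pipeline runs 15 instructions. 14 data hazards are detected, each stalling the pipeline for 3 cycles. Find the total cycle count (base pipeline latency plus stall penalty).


Base cycles = 9 + 15 - 1 = 23
Total stalls = 14 * 3 = 42
Total = 23 + 42 = 65

65


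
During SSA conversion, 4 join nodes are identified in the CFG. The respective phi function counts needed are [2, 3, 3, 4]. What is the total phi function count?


Total phi functions = sum of phi functions at each join node
= 2 + 3 + 3 + 4 = 12

12


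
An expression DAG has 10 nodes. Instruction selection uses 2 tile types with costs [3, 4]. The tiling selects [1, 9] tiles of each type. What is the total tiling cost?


Total cost = sum(count_i * cost_i)
= 1*3 + 9*4
= 39

39


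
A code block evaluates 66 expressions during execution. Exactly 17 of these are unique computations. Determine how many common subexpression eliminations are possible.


CSE count = total expressions - unique expressions
= 66 - 17 = 49

49


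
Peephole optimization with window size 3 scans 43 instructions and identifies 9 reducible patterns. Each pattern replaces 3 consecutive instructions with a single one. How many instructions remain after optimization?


Each match removes 2 instructions.
Total removed = 9 * 2 = 18
Remaining = 43 - 18 = 25

25


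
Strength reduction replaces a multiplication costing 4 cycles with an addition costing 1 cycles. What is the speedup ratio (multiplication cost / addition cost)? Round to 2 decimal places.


Ratio = mult_cost / add_cost = 4 / 1 = 4.0

4.0


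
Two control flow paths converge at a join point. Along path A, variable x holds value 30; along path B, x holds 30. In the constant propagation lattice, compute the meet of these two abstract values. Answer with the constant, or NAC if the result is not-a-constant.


Meet operation: if both paths give the same constant, result is that constant; if they differ, result is NAC (not-a-constant).
Path A: 30, Path B: 30 -> equal
Result: constant -> 30

30


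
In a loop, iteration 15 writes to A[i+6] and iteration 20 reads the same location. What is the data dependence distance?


Distance = read iteration - write iteration
= 20 - 15 = 5

5


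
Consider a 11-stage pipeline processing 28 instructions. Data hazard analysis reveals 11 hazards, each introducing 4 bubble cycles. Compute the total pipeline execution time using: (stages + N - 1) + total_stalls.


Base cycles = 11 + 28 - 1 = 38
Total stalls = 11 * 4 = 44
Total = 38 + 44 = 82

82


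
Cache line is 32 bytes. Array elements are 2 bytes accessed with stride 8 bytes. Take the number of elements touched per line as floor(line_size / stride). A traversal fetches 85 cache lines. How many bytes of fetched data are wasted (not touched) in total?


Elements per line = floor(32 / 8) = 4
Bytes used per line = 4 * 2 = 8
Wasted per line = 32 - 8 = 24
Total wasted = 24 * 85 = 2040

2040


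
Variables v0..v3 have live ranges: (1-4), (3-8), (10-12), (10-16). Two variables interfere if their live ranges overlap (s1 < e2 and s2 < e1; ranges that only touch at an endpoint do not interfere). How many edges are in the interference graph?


Check all pairs for overlapping intervals.
Two intervals (s1,e1) and (s2,e2) overlap if s1 < e2 and s2 < e1.
v0 (1-4) vs v1..v3: overlaps v1 -> 1
v1 (3-8) vs v2..v3: overlaps none -> 0
v2 (10-12) vs v3: overlaps v3 -> 1
Total overlapping pairs = 1 + 0 + 1 = 2

2


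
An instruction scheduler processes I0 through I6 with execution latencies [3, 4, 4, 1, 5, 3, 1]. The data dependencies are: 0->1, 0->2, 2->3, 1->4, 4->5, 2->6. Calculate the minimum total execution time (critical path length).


Compute longest path through dependency graph: dist(Ik) = max over predecessors of dist + latency(Ik).
dist(I0) = latency 3 = 3
dist(I1) = dist(I0) + 4 = 3 + 4 = 7
dist(I2) = dist(I0) + 4 = 3 + 4 = 7
dist(I3) = dist(I2) + 1 = 7 + 1 = 8
dist(I4) = dist(I1) + 5 = 7 + 5 = 12
dist(I5) = dist(I4) + 3 = 12 + 3 = 15
dist(I6) = dist(I2) + 1 = 7 + 1 = 8
Critical path = max dist = 15

15


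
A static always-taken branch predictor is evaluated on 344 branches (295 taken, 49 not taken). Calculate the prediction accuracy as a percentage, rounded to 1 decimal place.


Predictor: always-taken
Correct predictions = 295
Accuracy = 295 / 344 * 100 = 85.8%

85.8


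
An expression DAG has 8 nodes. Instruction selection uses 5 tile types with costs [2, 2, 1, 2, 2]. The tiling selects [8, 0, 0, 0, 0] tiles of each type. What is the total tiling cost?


Total cost = sum(count_i * cost_i)
= 8*2 + 0*2 + 0*1 + 0*2 + 0*2
= 16

16


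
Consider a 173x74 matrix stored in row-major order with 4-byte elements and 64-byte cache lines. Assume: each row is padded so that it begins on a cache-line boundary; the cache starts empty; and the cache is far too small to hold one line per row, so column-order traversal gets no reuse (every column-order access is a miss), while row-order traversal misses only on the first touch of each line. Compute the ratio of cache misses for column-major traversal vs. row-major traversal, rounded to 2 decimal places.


Each row occupies 74 * 4 = 296 bytes and starts on a line boundary, so it spans ceil(296 / 64) = 5 cache lines.
Row-major traversal misses (one per line touched): 173 * ceil(74 * 4 / 64) = 865
Column-major traversal misses (no reuse, every access misses): 173 * 74 = 12802
Ratio = 12802 / 865 = 14.8

14.8


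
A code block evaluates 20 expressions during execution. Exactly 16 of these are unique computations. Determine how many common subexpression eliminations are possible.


CSE count = total expressions - unique expressions
= 20 - 16 = 4

4


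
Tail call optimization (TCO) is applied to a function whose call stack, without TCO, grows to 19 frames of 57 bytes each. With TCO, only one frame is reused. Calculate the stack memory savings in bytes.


Without TCO: 19 * 57 = 1083 bytes
With TCO: reuse 1 frame = 57 bytes
Savings = 1083 - 57 = 1026

1026


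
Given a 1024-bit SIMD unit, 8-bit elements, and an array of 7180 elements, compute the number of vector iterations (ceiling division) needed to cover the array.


Width = 1024 / 8 = 128 elements per vector op
Iterations = ceil(7180 / 128) = 57

57


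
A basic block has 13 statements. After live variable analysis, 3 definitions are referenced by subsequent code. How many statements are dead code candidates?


Dead code = total statements - live definitions
= 13 - 3 = 10

10


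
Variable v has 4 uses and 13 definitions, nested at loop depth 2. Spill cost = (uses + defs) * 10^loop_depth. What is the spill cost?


uses + defs = 4 + 13 = 17
10^2 = 100
Spill cost = 17 * 100 = 1700

1700


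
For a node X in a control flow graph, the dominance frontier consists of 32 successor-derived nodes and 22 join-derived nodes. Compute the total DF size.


DF(X) = direct successor contributions + join point contributions
= 32 + 22 = 54

54


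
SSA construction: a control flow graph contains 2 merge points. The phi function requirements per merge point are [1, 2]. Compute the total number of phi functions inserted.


Total phi functions = sum of phi functions at each join node
= 1 + 2 = 3

3


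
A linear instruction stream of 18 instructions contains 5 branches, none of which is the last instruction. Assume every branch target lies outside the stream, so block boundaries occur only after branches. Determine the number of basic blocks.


With no in-sequence branch targets, the leaders are the first instruction plus the instruction after each branch.
Number of basic blocks = branches + 1
= 5 + 1 = 6

6


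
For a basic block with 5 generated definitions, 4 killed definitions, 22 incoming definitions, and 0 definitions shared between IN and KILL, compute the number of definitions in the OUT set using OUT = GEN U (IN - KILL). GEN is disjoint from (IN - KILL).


IN - KILL: 22 - 0 = 22 surviving definitions
OUT = GEN + surviving = 5 + 22 = 27

27
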